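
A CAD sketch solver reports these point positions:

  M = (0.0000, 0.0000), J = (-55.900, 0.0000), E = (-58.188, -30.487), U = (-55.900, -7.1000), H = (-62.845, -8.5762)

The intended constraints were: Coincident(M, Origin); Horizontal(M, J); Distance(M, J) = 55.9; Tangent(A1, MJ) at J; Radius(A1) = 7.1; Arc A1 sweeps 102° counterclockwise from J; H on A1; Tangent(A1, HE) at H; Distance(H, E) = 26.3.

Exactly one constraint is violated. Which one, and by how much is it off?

Distance(H, E) = 26.3 — off by 3.90.

M = (0.00, 0.00) ✓; M.y = 0.00, J.y = 0.00 ✓; |MJ| = 55.90 ✓; ∠(UJ, JM) = 90.00° ✓; |UJ| = 7.100 ✓; bearing(U→H) − bearing(U→J) = 102.0° ✓; |UH| = 7.100 ✓; ∠(UH, HE) = 90.00° ✓; |HE| = 22.40 ✗.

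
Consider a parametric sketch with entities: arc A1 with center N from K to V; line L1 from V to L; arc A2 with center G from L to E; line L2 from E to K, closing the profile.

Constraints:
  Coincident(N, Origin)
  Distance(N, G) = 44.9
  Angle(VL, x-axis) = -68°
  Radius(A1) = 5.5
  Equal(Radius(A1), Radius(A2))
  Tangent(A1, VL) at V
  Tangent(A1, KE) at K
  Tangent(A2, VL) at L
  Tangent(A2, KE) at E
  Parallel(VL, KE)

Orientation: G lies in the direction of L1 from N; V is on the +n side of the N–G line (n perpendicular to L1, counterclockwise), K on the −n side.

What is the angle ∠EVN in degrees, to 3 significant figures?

76.2°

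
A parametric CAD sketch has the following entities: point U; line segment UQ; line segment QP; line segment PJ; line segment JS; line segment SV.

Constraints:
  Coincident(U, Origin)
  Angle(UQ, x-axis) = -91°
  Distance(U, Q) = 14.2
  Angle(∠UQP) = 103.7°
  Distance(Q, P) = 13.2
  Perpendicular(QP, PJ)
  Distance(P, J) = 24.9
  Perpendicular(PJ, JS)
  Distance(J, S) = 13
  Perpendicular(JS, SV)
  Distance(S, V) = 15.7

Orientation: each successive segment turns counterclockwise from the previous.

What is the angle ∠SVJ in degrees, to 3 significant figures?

39.6°

PJ is perpendicular to JS, so JS runs at 165°; with |JS| = 13.0, S = (6.26, 9.84). JS ⟂ SV, so SV runs at -105°; with |SV| = 15.7, V = (2.28, -5.35). Then cos ∠SVJ = VS·VJ / (|VS||VJ|), giving 39.6°.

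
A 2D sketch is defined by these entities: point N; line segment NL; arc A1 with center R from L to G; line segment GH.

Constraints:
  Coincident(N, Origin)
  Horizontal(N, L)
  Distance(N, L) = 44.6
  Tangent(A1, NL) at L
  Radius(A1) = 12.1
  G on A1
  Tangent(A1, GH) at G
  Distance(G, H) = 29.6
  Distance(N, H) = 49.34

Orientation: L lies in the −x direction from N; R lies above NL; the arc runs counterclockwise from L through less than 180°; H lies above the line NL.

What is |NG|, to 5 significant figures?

34.274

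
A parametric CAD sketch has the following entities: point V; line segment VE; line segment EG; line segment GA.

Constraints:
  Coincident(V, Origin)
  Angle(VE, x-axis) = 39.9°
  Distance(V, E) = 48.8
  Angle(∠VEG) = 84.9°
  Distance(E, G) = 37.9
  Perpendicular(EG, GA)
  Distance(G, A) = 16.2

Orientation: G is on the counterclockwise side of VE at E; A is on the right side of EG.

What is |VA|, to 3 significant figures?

73.0

∠VEG = 84.9°, so EG runs at 39.9° + (180° − 84.9°) = 135° from the x-axis; with |EG| = 37.9, G = E + 37.9·(cos 135°, sin 135°) = (10.6, 58.1). EG is perpendicular to GA; with |GA| = 16.2 on the right of EG, A = G + 16.2·(0.707, 0.707) = (22.1, 69.6). Then |VA| = |A − V| = 73.0.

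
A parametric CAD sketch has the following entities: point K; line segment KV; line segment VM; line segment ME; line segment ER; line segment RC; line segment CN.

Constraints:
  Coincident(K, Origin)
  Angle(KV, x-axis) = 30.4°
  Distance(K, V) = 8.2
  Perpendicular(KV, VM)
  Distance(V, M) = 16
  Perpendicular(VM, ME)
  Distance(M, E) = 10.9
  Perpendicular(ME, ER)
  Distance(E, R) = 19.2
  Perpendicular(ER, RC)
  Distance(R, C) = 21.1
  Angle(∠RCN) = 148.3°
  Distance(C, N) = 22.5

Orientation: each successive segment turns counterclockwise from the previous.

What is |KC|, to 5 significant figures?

18.676

K is at the origin; KV runs at 30.4° with length 8.2, so V = (7.0726, 4.1495). The perpendicularity gives VM at right angles to KV, so VM runs at 120.40°; with |VM| = 16.0, M = (-1.0239, 17.950). VM is perpendicular to ME, so ME runs at -149.60°; with |ME| = 10.9, E = (-10.425, 12.434). The perpendicularity gives ER at right angles to ME, so ER runs at -59.600°; with |ER| = 19.2, R = (-0.70948, -4.1263). ER ⟂ RC, so RC runs at 30.400°; with |RC| = 21.1, C = (17.490, 6.5510). Then |KC| = |C − K| = 18.676.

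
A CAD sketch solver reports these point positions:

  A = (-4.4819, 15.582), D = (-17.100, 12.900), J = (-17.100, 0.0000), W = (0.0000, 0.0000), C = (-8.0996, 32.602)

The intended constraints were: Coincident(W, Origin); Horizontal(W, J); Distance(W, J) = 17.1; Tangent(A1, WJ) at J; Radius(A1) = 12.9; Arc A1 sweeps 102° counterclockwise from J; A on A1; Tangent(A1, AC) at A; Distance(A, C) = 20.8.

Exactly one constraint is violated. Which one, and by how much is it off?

Distance(A, C) = 20.8 — off by 3.40.

W = (0.00, 0.00) ✓; W.y = 0.00, J.y = 0.00 ✓; |WJ| = 17.10 ✓; ∠(DJ, JW) = 90.00° ✓; |DJ| = 12.90 ✓; bearing(D→A) − bearing(D→J) = 102.0° ✓; |DA| = 12.90 ✓; ∠(DA, AC) = 90.00° ✓; |AC| = 17.40 ✗.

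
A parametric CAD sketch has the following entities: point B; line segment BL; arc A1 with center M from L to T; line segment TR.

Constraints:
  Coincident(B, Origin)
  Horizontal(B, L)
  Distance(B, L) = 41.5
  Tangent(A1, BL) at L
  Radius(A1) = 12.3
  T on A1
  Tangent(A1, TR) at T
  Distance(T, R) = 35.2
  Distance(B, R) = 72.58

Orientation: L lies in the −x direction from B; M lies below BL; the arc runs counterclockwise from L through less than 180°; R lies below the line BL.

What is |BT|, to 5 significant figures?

55.054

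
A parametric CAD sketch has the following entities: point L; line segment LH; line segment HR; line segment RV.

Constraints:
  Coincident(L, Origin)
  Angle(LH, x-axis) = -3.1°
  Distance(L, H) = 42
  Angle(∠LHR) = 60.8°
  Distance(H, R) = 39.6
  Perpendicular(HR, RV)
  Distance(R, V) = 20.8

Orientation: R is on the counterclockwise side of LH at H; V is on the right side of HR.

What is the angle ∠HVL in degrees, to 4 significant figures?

43.89°

∠LHR = 60.8°, so HR runs at -3.1° + (180° − 60.8°) = 116.1° from the x-axis; with |HR| = 39.6, R = H + 39.6·(cos 116.1°, sin 116.1°) = (24.52, 33.29). HR ⟂ RV; with |RV| = 20.8 on the right of HR, V = R + 20.8·(0.8980, 0.4399) = (43.20, 42.44). Then cos ∠HVL = VH·VL / (|VH||VL|), giving 43.89°.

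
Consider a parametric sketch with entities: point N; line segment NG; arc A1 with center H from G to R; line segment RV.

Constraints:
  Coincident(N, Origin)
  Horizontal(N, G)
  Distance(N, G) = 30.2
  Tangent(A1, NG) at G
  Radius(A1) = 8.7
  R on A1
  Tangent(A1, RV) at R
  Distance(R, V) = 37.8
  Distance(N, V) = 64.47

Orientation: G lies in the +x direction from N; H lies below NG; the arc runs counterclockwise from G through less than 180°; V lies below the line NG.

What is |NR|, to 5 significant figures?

27.526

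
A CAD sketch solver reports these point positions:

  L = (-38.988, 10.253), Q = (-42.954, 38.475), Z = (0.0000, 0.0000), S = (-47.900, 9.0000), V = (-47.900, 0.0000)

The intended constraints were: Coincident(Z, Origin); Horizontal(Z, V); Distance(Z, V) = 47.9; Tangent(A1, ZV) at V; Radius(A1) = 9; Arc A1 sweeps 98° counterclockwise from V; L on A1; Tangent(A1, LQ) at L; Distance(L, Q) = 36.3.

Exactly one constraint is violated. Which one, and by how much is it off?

Distance(L, Q) = 36.3 — off by 7.80.

Z = (0.00, 0.00) ✓; Z.y = 0.00, V.y = 0.00 ✓; |ZV| = 47.90 ✓; ∠(SV, VZ) = 90.00° ✓; |SV| = 9.000 ✓; bearing(S→L) − bearing(S→V) = 98.00° ✓; |SL| = 9.000 ✓; ∠(SL, LQ) = 90.00° ✓; |LQ| = 28.50 ✗.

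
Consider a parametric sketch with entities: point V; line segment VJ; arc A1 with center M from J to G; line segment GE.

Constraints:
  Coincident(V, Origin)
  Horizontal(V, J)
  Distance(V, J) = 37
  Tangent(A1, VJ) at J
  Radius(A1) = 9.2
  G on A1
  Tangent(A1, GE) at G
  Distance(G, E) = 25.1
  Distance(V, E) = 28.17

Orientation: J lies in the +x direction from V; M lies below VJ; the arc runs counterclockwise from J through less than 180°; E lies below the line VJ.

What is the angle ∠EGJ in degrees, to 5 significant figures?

153.12°

Checks: |MG| = 9.200 ✓; ∠(MG, GE) = 90.00° ✓; |GE| = 25.10 ✓; |VE| = 28.17 ✓.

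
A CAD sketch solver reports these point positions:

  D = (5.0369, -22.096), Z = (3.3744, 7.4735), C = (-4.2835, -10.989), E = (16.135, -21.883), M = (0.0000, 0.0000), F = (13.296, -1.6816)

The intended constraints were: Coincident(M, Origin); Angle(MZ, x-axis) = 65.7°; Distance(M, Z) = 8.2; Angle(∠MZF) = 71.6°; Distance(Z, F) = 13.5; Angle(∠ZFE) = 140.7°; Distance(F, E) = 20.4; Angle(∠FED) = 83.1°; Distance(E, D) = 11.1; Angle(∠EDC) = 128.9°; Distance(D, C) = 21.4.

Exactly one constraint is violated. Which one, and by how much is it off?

Distance(D, C) = 21.4 — off by 6.90.

M = (0.00, 0.00) ✓; MZ at 65.70° ✓; |MZ| = 8.200 ✓; ∠MZF = 71.60° ✓; |ZF| = 13.50 ✓; ∠ZFE = 140.7° ✓; |FE| = 20.40 ✓; ∠FED = 83.10° ✓; |ED| = 11.10 ✓; ∠EDC = 128.9° ✓; |DC| = 14.50 ✗.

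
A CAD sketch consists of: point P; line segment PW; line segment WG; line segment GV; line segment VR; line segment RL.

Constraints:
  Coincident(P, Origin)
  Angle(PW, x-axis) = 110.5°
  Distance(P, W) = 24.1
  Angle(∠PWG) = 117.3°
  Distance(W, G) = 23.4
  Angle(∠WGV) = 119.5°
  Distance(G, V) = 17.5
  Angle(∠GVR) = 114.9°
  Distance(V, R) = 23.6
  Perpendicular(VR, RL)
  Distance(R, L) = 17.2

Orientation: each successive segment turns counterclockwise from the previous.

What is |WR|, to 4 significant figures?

38.97

P is at the origin; PW runs at 110.5° with length 24.1, so W = (-8.440, 22.57). ∠PWG = 117.3° gives WG at 173.2° from the x-axis; with |WG| = 23.4, G = (-31.68, 25.34). ∠WGV = 119.5° gives GV at -126.3° from the x-axis; with |GV| = 17.5, V = (-42.04, 11.24). ∠GVR = 114.9° gives VR at -61.20° from the x-axis; with |VR| = 23.6, R = (-30.67, -9.440). Then |WR| = |R − W| = 38.97.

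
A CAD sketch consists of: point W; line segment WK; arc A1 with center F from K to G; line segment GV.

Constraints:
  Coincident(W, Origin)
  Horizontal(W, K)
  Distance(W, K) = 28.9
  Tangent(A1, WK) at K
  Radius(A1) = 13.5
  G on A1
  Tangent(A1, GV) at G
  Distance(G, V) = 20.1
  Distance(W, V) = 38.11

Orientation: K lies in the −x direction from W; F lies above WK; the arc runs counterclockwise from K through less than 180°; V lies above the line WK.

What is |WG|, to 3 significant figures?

21.0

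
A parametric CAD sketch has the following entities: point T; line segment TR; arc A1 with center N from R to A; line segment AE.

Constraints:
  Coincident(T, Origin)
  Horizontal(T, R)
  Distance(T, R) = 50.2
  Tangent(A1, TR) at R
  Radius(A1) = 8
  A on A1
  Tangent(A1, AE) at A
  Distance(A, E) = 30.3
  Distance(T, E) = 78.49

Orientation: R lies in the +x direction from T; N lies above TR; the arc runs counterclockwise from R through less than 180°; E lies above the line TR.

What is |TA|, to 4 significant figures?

57.21

T is at the origin; TR is horizontal with |TR| = 50.2 and R on the +x side, so R = (50.20, 0.000). Since A1 is tangent to TR there, NR ⟂ TR, so N = R + (0, 8) = (50.20, 8.000). Since NA ⟂ AE (tangency), |NE| = √(8.0² + 30.3²) = 31.34 regardless of where A sits on A1. So E lies on both circle(T, 78.49) and circle(N, 31.34); the above-TR intersection is E = (72.54, 29.98). A is the foot of the tangent from E: A = (57.08, 3.918).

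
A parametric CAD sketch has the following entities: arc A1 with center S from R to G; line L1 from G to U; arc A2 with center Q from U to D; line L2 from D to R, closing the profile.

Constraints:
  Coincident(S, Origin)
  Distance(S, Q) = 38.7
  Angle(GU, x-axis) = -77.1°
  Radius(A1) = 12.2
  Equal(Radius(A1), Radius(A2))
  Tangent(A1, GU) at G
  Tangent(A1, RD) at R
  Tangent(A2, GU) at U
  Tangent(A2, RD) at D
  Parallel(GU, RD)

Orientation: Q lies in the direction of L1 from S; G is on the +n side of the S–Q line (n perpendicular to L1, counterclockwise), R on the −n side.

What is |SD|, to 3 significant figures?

40.6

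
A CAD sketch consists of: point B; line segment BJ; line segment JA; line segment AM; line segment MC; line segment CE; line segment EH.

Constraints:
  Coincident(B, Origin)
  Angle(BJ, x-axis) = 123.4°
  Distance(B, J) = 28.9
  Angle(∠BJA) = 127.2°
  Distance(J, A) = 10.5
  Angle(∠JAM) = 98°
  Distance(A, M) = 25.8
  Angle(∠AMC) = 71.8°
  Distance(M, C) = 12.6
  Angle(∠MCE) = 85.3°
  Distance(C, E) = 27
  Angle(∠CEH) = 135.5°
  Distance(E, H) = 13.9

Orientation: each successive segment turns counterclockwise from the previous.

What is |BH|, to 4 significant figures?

50.30

B is at the origin; BJ runs at 123.4° with length 28.9, so J = (-15.91, 24.13). ∠BJA = 127.2° gives JA at 176.2° from the x-axis; with |JA| = 10.5, A = (-26.39, 24.82). ∠JAM = 98.0° gives AM at -101.8° from the x-axis; with |AM| = 25.8, M = (-31.66, -0.4318). ∠AMC = 71.8° gives MC at 6.400° from the x-axis; with |MC| = 12.6, C = (-19.14, 0.9727). ∠MCE = 85.3° gives CE at 101.1° from the x-axis; with |CE| = 27.0, E = (-24.34, 27.47). ∠CEH = 135.5° gives EH at 145.6° from the x-axis; with |EH| = 13.9, H = (-35.81, 35.32). Then |BH| = |H − B| = 50.30.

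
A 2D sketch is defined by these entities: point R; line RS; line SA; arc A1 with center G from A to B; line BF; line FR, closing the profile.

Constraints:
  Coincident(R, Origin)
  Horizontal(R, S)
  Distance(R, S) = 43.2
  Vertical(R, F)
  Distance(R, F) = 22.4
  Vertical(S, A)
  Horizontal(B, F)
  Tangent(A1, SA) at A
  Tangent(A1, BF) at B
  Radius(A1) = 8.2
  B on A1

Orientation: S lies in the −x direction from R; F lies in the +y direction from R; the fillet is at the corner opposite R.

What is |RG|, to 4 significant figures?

37.77

R is at the origin; RS is horizontal with |RS| = 43.2 and S on the −x side, so S = (-43.20, 0.000). RF is vertical with |RF| = 22.4 and F on the +y side, so F = (0.000, 22.40). The virtual corner opposite R is at (-43.20, 22.40). Tangency of A1 to SA means the radius GA is perpendicular to SA and the tangent condition forces GB to be normal to BF, with radius 8.2, so the center G sits 8.2 in from both sides at G = (-35.00, 14.20). Then |RG| = |G − R| = 37.77.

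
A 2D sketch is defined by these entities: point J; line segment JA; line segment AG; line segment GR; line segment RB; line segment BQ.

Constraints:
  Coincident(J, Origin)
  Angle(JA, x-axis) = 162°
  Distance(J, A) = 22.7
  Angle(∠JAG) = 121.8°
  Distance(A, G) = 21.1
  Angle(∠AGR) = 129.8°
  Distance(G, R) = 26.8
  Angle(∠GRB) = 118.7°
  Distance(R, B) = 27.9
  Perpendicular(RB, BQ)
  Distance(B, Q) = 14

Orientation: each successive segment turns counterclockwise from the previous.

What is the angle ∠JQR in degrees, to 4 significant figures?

98.78°

J is at the origin; JA runs at 162.0° with length 22.7, so A = (-21.59, 7.015). ∠JAG = 121.8° gives AG at -139.8° from the x-axis; with |AG| = 21.1, G = (-37.71, -6.604). ∠AGR = 129.8° gives GR at -89.60° from the x-axis; with |GR| = 26.8, R = (-37.52, -33.40). ∠GRB = 118.7° gives RB at -28.30° from the x-axis; with |RB| = 27.9, B = (-12.95, -46.63). RB is perpendicular to BQ, so BQ runs at 61.70°; with |BQ| = 14.0, Q = (-6.315, -34.30). Then cos ∠JQR = QJ·QR / (|QJ||QR|), giving 98.78°.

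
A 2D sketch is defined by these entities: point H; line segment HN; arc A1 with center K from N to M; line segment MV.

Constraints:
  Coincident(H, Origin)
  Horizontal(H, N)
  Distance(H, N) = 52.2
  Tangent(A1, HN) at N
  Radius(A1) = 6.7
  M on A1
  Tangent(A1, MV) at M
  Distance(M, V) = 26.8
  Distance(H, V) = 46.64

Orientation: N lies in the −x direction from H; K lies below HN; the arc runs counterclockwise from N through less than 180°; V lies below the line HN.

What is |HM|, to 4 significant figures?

57.79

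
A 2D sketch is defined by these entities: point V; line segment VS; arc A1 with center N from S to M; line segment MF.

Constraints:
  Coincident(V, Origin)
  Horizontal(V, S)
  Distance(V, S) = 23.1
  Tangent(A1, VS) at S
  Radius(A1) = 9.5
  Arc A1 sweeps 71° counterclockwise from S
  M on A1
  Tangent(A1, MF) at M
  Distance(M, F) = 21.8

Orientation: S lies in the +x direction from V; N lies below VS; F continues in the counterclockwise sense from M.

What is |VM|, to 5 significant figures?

15.503

V is at the origin; V and S share the same y with |VS| = 23.1 and S on the +x side, so S = (23.100, 0.0000). The tangent condition forces NS to be normal to VS, so N = S + (0, -9.5) = (23.100, -9.5000). On A1, S sits at bearing 90° from N; a 71° counterclockwise sweep puts M at bearing 161°, so M = N + 9.5·(cos 161°, sin 161°) = (14.118, -6.4071). Then |VM| = |M − V| = 15.503.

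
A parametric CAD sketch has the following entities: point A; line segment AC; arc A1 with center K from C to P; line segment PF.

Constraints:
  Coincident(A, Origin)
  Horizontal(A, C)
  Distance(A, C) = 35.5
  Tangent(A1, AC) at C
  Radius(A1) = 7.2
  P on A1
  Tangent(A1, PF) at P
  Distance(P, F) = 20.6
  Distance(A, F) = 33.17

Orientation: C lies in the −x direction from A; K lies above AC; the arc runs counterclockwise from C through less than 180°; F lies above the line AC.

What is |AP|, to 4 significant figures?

29.08

Checks: |KP| = 7.200 ✓; ∠(KP, PF) = 90.00° ✓; |PF| = 20.60 ✓; |AF| = 33.17 ✓.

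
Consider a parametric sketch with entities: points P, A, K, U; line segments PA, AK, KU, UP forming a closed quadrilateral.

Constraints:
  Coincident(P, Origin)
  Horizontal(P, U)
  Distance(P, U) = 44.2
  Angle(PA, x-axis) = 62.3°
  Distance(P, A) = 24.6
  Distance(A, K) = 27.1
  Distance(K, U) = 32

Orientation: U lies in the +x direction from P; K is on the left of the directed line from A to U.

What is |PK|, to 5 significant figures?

48.262

Checks: |AK| = 27.10 ✓; |KU| = 32.00 ✓.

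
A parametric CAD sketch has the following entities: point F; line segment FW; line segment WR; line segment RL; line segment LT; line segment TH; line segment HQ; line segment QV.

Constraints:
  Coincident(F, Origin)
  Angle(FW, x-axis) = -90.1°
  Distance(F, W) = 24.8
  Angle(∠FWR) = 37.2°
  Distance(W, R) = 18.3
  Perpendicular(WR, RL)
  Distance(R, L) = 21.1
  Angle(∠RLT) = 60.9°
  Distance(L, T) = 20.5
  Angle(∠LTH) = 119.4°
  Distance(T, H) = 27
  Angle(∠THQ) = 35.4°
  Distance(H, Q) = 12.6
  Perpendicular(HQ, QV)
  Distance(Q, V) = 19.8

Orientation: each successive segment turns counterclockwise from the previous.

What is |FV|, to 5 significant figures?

29.658

F is at the origin; FW runs at -90.1° with length 24.8, so W = (-0.043284, -24.800). ∠FWR = 37.2° gives WR at 52.700° from the x-axis; with |WR| = 18.3, R = (11.046, -10.243). The perpendicularity gives RL at right angles to WR, so RL runs at 142.70°; with |RL| = 21.1, L = (-5.7382, 2.5436). ∠RLT = 60.9° gives LT at -98.200° from the x-axis; with |LT| = 20.5, T = (-8.6621, -17.747). ∠LTH = 119.4° gives TH at -37.600° from the x-axis; with |TH| = 27.0, H = (12.730, -34.221). ∠THQ = 35.4° gives HQ at 107.00° from the x-axis; with |HQ| = 12.6, Q = (9.0459, -22.171). The perpendicularity gives QV at right angles to HQ, so QV runs at -163.00°; with |QV| = 19.8, V = (-9.8890, -27.960). Then |FV| = |V − F| = 29.658.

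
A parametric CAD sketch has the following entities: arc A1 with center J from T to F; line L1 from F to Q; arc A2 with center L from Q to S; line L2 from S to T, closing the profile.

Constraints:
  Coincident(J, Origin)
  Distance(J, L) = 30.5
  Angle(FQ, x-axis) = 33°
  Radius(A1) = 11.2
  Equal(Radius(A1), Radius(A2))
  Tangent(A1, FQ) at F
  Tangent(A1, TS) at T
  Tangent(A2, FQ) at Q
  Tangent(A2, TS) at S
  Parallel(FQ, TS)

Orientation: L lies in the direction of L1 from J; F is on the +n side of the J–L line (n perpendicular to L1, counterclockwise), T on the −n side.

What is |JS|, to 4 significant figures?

32.49

The slot axis is L1's direction at 33.0°, so u = (cos 33.0°, sin 33.0°) = (0.8387, 0.5446) and n = (−sin 33.0°, cos 33.0°) = (-0.5446, 0.8387). J is at the origin and L lies 30.5 along u from J, so L = 30.5·u = (25.58, 16.61). Tangency of A1 to both parallel lines with radius 11.2 puts F and T at J ± 11.2·n: F = (-6.100, 9.393), T = (6.100, -9.393). Equal radii place Q and S the same way about L: Q = L + 11.2·n = (19.48, 26.00), S = L − 11.2·n = (31.68, 7.218). Then |JS| = |S − J| = 32.49.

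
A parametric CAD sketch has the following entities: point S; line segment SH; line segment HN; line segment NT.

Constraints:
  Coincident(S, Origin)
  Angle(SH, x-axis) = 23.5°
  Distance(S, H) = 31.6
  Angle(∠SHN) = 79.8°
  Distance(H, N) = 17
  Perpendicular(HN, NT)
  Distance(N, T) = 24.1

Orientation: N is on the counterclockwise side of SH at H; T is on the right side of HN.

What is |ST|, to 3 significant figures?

56.4

S is at the origin; SH runs at 23.5° with length 31.6, so H = 31.6·(cos 23.5°, sin 23.5°) = (29.0, 12.6). ∠SHN = 79.8°, so HN runs at 23.5° + (180° − 79.8°) = 124° from the x-axis; with |HN| = 17.0, N = H + 17.0·(cos 124°, sin 124°) = (19.5, 26.7). HN is perpendicular to NT; with |NT| = 24.1 on the right of HN, T = N + 24.1·(0.832, 0.555) = (39.6, 40.1). Then |ST| = |T − S| = 56.4.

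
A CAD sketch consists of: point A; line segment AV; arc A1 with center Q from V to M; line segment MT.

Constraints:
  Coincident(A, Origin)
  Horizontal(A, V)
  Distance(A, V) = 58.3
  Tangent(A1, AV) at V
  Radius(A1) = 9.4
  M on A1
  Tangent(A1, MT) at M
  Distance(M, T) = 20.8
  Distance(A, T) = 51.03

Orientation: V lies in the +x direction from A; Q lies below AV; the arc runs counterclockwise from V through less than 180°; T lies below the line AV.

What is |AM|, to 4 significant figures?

49.74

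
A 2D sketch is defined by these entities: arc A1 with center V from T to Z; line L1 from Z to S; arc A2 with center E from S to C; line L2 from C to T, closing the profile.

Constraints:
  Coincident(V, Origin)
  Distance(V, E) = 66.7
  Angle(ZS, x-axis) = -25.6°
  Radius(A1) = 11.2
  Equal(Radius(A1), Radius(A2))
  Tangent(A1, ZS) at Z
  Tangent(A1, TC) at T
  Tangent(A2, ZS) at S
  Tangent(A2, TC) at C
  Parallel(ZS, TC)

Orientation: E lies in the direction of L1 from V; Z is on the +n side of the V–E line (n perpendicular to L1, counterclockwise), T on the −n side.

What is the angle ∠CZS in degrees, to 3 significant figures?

18.6°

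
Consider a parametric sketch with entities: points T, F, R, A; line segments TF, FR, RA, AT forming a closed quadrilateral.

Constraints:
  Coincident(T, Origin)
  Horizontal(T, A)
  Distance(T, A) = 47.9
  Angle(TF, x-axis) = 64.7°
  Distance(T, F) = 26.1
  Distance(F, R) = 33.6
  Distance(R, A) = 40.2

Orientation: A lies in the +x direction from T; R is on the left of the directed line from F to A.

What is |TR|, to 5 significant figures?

56.770

Checks: |FR| = 33.60 ✓; |RA| = 40.20 ✓.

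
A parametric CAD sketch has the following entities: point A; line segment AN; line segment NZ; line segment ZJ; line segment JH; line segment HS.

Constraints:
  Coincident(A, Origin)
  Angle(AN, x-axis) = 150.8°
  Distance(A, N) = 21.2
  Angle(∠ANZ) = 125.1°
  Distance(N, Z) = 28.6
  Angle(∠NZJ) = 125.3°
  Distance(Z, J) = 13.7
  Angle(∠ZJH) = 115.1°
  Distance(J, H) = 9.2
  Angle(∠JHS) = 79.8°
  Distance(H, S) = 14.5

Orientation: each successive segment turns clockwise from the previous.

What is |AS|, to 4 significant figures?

33.85

A is at the origin; AN runs at 150.8° with length 21.2, so N = (-18.51, 10.34). ∠ANZ = 125.1° gives NZ at 95.90° from the x-axis; with |NZ| = 28.6, Z = (-21.45, 38.79). ∠NZJ = 125.3° gives ZJ at 41.20° from the x-axis; with |ZJ| = 13.7, J = (-11.14, 47.82). ∠ZJH = 115.1° gives JH at -23.70° from the x-axis; with |JH| = 9.2, H = (-2.714, 44.12). ∠JHS = 79.8° gives HS at -123.9° from the x-axis; with |HS| = 14.5, S = (-10.80, 32.08). Then |AS| = |S − A| = 33.85.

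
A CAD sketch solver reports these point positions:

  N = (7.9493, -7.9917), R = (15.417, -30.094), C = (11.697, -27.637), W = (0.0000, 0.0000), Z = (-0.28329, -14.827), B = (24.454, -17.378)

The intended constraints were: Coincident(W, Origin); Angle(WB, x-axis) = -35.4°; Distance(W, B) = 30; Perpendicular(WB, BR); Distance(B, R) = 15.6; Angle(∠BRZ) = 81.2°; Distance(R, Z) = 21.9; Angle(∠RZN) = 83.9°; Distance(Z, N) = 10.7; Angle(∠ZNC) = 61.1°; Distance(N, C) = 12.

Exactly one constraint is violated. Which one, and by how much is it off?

Distance(N, C) = 12 — off by 8.00.

W = (0.00, 0.00) ✓; WB at -35.40° ✓; |WB| = 30.00 ✓; ∠(WB, BR) = 90.00° ✓; |BR| = 15.60 ✓; ∠BRZ = 81.20° ✓; |RZ| = 21.90 ✓; ∠RZN = 83.90° ✓; |ZN| = 10.70 ✓; ∠ZNC = 61.10° ✓; |NC| = 20.00 ✗.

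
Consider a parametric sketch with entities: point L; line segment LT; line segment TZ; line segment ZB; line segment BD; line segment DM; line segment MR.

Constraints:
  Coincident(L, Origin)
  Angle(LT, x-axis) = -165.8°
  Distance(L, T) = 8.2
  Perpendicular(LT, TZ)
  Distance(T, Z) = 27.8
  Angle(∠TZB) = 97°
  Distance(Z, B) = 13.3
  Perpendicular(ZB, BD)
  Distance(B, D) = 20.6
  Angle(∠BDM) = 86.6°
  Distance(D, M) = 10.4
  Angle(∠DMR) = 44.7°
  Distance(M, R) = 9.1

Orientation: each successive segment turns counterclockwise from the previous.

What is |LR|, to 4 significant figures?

15.45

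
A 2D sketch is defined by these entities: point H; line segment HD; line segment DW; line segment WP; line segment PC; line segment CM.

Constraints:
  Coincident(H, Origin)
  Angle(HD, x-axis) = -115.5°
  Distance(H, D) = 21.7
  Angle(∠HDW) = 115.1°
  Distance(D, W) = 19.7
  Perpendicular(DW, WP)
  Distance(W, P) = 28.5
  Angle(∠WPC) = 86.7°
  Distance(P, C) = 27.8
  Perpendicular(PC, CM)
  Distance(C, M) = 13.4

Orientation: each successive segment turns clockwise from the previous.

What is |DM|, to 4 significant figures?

15.36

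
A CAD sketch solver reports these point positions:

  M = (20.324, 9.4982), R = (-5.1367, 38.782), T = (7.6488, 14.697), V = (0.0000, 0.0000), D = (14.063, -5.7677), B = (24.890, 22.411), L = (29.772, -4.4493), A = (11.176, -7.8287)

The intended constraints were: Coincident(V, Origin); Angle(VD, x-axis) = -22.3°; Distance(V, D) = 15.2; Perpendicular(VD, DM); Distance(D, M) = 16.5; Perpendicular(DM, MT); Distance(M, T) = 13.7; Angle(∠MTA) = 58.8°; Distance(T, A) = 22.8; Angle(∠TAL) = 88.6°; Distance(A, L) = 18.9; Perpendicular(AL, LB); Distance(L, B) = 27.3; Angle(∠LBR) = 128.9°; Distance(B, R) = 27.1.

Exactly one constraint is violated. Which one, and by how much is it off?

Distance(B, R) = 27.1 — off by 7.10.

V = (0.00, 0.00) ✓; VD at -22.30° ✓; |VD| = 15.20 ✓; ∠(VD, DM) = 90.00° ✓; |DM| = 16.50 ✓; ∠(DM, MT) = 90.00° ✓; |MT| = 13.70 ✓; ∠MTA = 58.80° ✓; |TA| = 22.80 ✓; ∠TAL = 88.60° ✓; |AL| = 18.90 ✓; ∠(AL, LB) = 90.00° ✓; |LB| = 27.30 ✓; ∠LBR = 128.9° ✓; |BR| = 34.20 ✗.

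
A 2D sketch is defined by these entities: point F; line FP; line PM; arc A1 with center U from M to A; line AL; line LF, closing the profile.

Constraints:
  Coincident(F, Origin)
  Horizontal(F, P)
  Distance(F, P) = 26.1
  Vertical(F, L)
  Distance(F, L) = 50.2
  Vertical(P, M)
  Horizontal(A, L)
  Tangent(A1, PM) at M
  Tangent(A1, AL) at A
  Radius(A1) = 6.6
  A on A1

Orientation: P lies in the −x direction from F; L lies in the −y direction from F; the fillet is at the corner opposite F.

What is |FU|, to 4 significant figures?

47.76

F is at the origin; F and P share the same y with |FP| = 26.1 and P on the −x side, so P = (-26.10, 0.000). FL is vertical with |FL| = 50.2 and L on the −y side, so L = (0.000, -50.20). The virtual corner opposite F is at (-26.10, -50.20). Tangency of A1 to PM means the radius UM is perpendicular to PM and the tangent condition forces UA to be normal to AL, with radius 6.6, so the center U sits 6.6 in from both sides at U = (-19.50, -43.60). Then |FU| = |U − F| = 47.76.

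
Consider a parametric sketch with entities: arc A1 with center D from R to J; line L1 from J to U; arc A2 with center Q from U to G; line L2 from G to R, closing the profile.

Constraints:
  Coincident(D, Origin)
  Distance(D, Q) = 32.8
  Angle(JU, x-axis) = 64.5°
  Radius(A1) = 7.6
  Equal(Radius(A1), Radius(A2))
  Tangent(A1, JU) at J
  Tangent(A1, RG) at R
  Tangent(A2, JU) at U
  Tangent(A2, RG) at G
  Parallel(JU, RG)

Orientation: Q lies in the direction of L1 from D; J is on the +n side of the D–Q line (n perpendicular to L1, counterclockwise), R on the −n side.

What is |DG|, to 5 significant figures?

33.669

Tangency of A1 to both parallel lines with radius 7.6 puts J and R at D ± 7.6·n: J = (-6.8596, 3.2719), R = (6.8596, -3.2719). Equal radii place U and G the same way about Q: U = Q + 7.6·n = (7.2611, 32.877), G = Q − 7.6·n = (20.980, 26.333). Then |DG| = |G − D| = 33.669.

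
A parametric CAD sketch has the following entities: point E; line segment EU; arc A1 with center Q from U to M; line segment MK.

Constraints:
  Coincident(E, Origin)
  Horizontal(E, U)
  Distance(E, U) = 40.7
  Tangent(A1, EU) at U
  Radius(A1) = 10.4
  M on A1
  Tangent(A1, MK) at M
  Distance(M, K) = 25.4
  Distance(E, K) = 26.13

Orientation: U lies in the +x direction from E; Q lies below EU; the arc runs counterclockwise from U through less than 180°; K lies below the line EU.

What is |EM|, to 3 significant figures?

33.5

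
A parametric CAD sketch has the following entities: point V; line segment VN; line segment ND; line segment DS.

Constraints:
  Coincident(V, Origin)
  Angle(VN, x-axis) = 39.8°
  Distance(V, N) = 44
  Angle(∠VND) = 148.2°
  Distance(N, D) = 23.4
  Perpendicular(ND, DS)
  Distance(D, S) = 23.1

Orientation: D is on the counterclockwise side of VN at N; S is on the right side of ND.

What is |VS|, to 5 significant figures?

76.410

V is at the origin; VN runs at 39.8° with length 44.0, so N = 44.0·(cos 39.8°, sin 39.8°) = (33.804, 28.165). ∠VND = 148.2°, so ND runs at 39.8° + (180° − 148.2°) = 71.600° from the x-axis; with |ND| = 23.4, D = N + 23.4·(cos 71.600°, sin 71.600°) = (41.191, 50.369). ND is perpendicular to DS; with |DS| = 23.1 on the right of ND, S = D + 23.1·(0.94888, -0.31565) = (63.110, 43.077). Then |VS| = |S − V| = 76.410.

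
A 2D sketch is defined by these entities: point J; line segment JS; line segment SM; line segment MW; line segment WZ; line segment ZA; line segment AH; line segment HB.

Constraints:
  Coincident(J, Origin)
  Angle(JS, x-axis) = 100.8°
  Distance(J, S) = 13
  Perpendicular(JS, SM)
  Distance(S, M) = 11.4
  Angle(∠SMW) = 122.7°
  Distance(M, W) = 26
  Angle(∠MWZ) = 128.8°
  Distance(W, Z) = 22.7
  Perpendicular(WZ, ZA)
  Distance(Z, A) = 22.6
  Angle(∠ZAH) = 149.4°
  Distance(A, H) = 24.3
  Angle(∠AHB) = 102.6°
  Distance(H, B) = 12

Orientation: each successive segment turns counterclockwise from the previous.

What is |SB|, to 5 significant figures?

14.514

J is at the origin; JS runs at 100.8° with length 13.0, so S = (-2.4360, 12.770). JS is perpendicular to SM, so SM runs at -169.20°; with |SM| = 11.4, M = (-13.634, 10.634). ∠SMW = 122.7° gives MW at -111.90° from the x-axis; with |MW| = 26.0, W = (-23.332, -13.490). ∠MWZ = 128.8° gives WZ at -60.700° from the x-axis; with |WZ| = 22.7, Z = (-12.223, -33.286). WZ ⟂ ZA, so ZA runs at 29.300°; with |ZA| = 22.6, A = (7.4860, -22.226). ∠ZAH = 149.4° gives AH at 59.900° from the x-axis; with |AH| = 24.3, H = (19.673, -1.2029). ∠AHB = 102.6° gives HB at 137.30° from the x-axis; with |HB| = 12.0, B = (10.854, 6.9350). Then |SB| = |B − S| = 14.514.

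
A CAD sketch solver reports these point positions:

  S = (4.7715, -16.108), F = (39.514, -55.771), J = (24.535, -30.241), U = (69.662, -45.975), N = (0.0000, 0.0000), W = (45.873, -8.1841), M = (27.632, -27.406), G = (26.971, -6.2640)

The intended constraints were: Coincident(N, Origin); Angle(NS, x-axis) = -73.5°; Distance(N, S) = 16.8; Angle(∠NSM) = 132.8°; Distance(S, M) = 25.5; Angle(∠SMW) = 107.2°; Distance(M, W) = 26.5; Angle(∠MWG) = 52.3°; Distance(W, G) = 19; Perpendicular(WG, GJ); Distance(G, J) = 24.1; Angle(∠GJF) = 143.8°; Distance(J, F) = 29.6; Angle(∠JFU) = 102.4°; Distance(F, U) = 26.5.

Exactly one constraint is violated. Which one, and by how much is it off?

Distance(F, U) = 26.5 — off by 5.20.

N = (0.00, 0.00) ✓; NS at -73.50° ✓; |NS| = 16.80 ✓; ∠NSM = 132.8° ✓; |SM| = 25.50 ✓; ∠SMW = 107.2° ✓; |MW| = 26.50 ✓; ∠MWG = 52.30° ✓; |WG| = 19.00 ✓; ∠(WG, GJ) = 90.00° ✓; |GJ| = 24.10 ✓; ∠GJF = 143.8° ✓; |JF| = 29.60 ✓; ∠JFU = 102.4° ✓; |FU| = 31.70 ✗.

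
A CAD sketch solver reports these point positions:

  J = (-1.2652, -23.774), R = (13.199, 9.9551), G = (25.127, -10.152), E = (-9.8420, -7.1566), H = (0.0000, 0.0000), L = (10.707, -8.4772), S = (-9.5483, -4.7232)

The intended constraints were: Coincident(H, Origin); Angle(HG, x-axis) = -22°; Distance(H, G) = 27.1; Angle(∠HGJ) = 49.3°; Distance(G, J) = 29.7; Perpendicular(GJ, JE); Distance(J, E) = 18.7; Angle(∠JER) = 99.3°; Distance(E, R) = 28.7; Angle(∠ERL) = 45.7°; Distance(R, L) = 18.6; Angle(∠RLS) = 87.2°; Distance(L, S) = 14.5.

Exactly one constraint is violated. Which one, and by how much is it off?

Distance(L, S) = 14.5 — off by 6.10.

H = (0.00, 0.00) ✓; HG at -22.00° ✓; |HG| = 27.10 ✓; ∠HGJ = 49.30° ✓; |GJ| = 29.70 ✓; ∠(GJ, JE) = 90.00° ✓; |JE| = 18.70 ✓; ∠JER = 99.30° ✓; |ER| = 28.70 ✓; ∠ERL = 45.70° ✓; |RL| = 18.60 ✓; ∠RLS = 87.20° ✓; |LS| = 20.60 ✗.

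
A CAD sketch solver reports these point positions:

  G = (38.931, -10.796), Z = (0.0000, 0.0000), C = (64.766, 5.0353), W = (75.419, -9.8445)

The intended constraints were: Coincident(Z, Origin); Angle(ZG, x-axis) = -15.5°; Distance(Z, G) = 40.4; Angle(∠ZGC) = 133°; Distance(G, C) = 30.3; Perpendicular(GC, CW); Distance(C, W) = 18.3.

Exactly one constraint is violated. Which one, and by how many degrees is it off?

Perpendicular(GC, CW) — off by 4.10°.

Z = (0.00, 0.00) ✓; ZG at -15.50° ✓; |ZG| = 40.40 ✓; ∠ZGC = 133.0° ✓; |GC| = 30.30 ✓; ∠(GC, CW) = 85.90° ✗; |CW| = 18.30 ✓.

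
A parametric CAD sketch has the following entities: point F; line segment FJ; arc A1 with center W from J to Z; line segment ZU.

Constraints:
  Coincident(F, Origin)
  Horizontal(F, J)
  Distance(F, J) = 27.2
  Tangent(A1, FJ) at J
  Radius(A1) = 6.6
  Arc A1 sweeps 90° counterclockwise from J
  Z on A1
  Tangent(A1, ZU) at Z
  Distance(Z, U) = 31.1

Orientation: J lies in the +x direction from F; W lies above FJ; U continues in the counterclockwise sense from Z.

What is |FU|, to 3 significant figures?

50.6

On A1, J sits at bearing -90° from W; a 90° counterclockwise sweep puts Z at bearing 0°, so Z = W + 6.6·(cos 0°, sin 0°) = (33.8, 6.60). A1 meets ZU tangentially, so WZ is at right angles to ZU, so ZU runs along (−sin 0°, cos 0°); with |ZU| = 31.1, U = (33.8, 37.7). Then |FU| = |U − F| = 50.6.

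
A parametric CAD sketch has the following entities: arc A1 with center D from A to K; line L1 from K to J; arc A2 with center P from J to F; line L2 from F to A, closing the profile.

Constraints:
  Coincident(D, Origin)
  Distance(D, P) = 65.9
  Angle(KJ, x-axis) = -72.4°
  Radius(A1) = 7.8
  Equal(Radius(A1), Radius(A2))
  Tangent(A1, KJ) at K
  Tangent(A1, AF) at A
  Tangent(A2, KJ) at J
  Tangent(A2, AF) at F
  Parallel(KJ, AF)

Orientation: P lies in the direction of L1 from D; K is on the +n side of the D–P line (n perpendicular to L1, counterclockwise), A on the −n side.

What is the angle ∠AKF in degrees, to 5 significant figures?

76.682°

The slot axis is L1's direction at -72.4°, so u = (cos -72.4°, sin -72.4°) = (0.30237, -0.95319) and n = (−sin -72.4°, cos -72.4°) = (0.95319, 0.30237). D is at the origin and P lies 65.9 along u from D, so P = 65.9·u = (19.926, -62.815). Tangency of A1 to both parallel lines with radius 7.8 puts K and A at D ± 7.8·n: K = (7.4349, 2.3585), A = (-7.4349, -2.3585). Equal radii place J and F the same way about P: J = P + 7.8·n = (27.361, -60.457), F = P − 7.8·n = (12.491, -65.174). Then cos ∠AKF = KA·KF / (|KA||KF|), giving 76.682°.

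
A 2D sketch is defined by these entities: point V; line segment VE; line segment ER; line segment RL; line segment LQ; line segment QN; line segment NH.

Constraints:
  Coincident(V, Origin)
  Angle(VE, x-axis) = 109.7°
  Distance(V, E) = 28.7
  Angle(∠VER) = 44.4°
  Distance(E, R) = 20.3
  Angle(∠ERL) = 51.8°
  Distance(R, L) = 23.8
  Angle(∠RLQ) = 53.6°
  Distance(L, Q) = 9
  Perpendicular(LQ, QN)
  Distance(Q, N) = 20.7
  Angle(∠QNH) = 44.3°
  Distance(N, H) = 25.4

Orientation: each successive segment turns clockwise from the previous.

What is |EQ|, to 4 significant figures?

10.52

V is at the origin; VE runs at 109.7° with length 28.7, so E = (-9.675, 27.02). ∠VER = 44.4° gives ER at -25.90° from the x-axis; with |ER| = 20.3, R = (8.586, 18.15). ∠ERL = 51.8° gives RL at -154.1° from the x-axis; with |RL| = 23.8, L = (-12.82, 7.757). ∠RLQ = 53.6° gives LQ at 79.50° from the x-axis; with |LQ| = 9.0, Q = (-11.18, 16.61). Then |EQ| = |Q − E| = 10.52.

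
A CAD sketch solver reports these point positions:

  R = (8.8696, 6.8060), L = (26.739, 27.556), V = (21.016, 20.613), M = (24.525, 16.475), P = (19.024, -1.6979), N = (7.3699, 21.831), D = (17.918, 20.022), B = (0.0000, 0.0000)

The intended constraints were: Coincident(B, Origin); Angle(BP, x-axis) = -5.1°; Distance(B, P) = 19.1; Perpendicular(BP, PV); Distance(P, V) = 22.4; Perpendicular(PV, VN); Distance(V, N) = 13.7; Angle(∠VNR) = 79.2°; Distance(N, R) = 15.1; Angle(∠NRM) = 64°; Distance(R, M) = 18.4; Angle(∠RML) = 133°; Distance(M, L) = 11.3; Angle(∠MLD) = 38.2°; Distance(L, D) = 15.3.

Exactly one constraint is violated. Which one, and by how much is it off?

Distance(L, D) = 15.3 — off by 3.70.

B = (0.00, 0.00) ✓; BP at -5.100° ✓; |BP| = 19.10 ✓; ∠(BP, PV) = 90.00° ✓; |PV| = 22.40 ✓; ∠(PV, VN) = 90.00° ✓; |VN| = 13.70 ✓; ∠VNR = 79.20° ✓; |NR| = 15.10 ✓; ∠NRM = 64.00° ✓; |RM| = 18.40 ✓; ∠RML = 133.0° ✓; |ML| = 11.30 ✓; ∠MLD = 38.20° ✓; |LD| = 11.60 ✗.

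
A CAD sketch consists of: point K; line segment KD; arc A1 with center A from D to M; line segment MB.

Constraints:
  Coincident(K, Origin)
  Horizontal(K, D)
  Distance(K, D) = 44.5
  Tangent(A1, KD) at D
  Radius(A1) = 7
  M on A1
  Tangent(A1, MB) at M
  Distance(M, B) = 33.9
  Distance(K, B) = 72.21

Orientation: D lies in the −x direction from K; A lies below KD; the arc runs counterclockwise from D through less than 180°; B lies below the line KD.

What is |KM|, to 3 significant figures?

51.3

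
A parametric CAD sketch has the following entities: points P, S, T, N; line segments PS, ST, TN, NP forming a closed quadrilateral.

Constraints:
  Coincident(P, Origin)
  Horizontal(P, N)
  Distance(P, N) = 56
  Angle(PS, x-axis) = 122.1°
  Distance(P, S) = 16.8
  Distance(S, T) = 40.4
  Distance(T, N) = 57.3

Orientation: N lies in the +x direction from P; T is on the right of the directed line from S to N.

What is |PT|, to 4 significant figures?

24.38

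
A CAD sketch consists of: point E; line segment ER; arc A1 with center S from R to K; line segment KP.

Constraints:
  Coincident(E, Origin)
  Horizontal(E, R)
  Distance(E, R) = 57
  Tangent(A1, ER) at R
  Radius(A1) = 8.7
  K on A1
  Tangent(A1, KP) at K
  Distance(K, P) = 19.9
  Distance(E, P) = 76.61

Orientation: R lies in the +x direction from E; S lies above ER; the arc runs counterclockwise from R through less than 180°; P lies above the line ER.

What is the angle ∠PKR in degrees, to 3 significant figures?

147°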